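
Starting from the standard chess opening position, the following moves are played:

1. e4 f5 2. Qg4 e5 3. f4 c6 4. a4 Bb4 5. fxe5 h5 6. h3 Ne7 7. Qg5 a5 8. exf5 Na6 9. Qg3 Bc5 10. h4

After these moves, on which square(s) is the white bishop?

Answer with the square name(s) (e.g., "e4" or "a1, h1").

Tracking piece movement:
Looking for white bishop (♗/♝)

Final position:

  a b c d e f g h
  ─────────────────
8│♜ · ♝ ♛ ♚ · · ♜│8
7│· ♟ · ♟ ♞ · ♟ ·│7
6│♞ · ♟ · · · · ·│6
5│♟ · ♝ · ♙ ♙ · ♟│5
4│♙ · · · · · · ♙│4
3│· · · · · · ♕ ·│3
2│· ♙ ♙ ♙ · · ♙ ·│2
1│♖ ♘ ♗ · ♔ ♗ ♘ ♖│1
  ─────────────────
  a b c d e f g h


c1, f1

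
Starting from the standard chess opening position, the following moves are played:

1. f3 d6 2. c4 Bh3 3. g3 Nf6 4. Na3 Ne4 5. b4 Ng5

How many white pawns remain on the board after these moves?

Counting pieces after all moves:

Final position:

  a b c d e f g h
  ─────────────────
8│♜ ♞ · ♛ ♚ ♝ · ♜│8
7│♟ ♟ ♟ · ♟ ♟ ♟ ♟│7
6│· · · ♟ · · · ·│6
5│· · · · · · ♞ ·│5
4│· ♙ ♙ · · · · ·│4
3│♘ · · · · ♙ ♙ ♝│3
2│♙ · · ♙ ♙ · · ♙│2
1│♖ · ♗ ♕ ♔ ♗ ♘ ♖│1
  ─────────────────
  a b c d e f g h


8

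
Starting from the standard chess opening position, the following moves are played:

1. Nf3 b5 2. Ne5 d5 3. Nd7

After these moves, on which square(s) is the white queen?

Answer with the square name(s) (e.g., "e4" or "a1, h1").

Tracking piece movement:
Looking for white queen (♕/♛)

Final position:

  a b c d e f g h
  ─────────────────
8│♜ ♞ ♝ ♛ ♚ ♝ ♞ ♜│8
7│♟ · ♟ ♘ ♟ ♟ ♟ ♟│7
6│· · · · · · · ·│6
5│· ♟ · ♟ · · · ·│5
4│· · · · · · · ·│4
3│· · · · · · · ·│3
2│♙ ♙ ♙ ♙ ♙ ♙ ♙ ♙│2
1│♖ ♘ ♗ ♕ ♔ ♗ · ♖│1
  ─────────────────
  a b c d e f g h


d1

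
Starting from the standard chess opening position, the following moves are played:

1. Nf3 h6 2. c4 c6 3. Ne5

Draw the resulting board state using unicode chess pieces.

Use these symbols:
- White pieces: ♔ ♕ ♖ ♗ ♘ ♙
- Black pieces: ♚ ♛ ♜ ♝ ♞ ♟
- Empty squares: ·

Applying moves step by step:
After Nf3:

♜ ♞ ♝ ♛ ♚ ♝ ♞ ♜
♟ ♟ ♟ ♟ ♟ ♟ ♟ ♟
· · · · · · · ·
· · · · · · · ·
· · · · · · · ·
· · · · · ♘ · ·
♙ ♙ ♙ ♙ ♙ ♙ ♙ ♙
♖ ♘ ♗ ♕ ♔ ♗ · ♖


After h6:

♜ ♞ ♝ ♛ ♚ ♝ ♞ ♜
♟ ♟ ♟ ♟ ♟ ♟ ♟ ·
· · · · · · · ♟
· · · · · · · ·
· · · · · · · ·
· · · · · ♘ · ·
♙ ♙ ♙ ♙ ♙ ♙ ♙ ♙
♖ ♘ ♗ ♕ ♔ ♗ · ♖


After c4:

♜ ♞ ♝ ♛ ♚ ♝ ♞ ♜
♟ ♟ ♟ ♟ ♟ ♟ ♟ ·
· · · · · · · ♟
· · · · · · · ·
· · ♙ · · · · ·
· · · · · ♘ · ·
♙ ♙ · ♙ ♙ ♙ ♙ ♙
♖ ♘ ♗ ♕ ♔ ♗ · ♖


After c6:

♜ ♞ ♝ ♛ ♚ ♝ ♞ ♜
♟ ♟ · ♟ ♟ ♟ ♟ ·
· · ♟ · · · · ♟
· · · · · · · ·
· · ♙ · · · · ·
· · · · · ♘ · ·
♙ ♙ · ♙ ♙ ♙ ♙ ♙
♖ ♘ ♗ ♕ ♔ ♗ · ♖


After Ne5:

♜ ♞ ♝ ♛ ♚ ♝ ♞ ♜
♟ ♟ · ♟ ♟ ♟ ♟ ·
· · ♟ · · · · ♟
· · · · ♘ · · ·
· · ♙ · · · · ·
· · · · · · · ·
♙ ♙ · ♙ ♙ ♙ ♙ ♙
♖ ♘ ♗ ♕ ♔ ♗ · ♖



  a b c d e f g h
  ─────────────────
8│♜ ♞ ♝ ♛ ♚ ♝ ♞ ♜│8
7│♟ ♟ · ♟ ♟ ♟ ♟ ·│7
6│· · ♟ · · · · ♟│6
5│· · · · ♘ · · ·│5
4│· · ♙ · · · · ·│4
3│· · · · · · · ·│3
2│♙ ♙ · ♙ ♙ ♙ ♙ ♙│2
1│♖ ♘ ♗ ♕ ♔ ♗ · ♖│1
  ─────────────────
  a b c d e f g h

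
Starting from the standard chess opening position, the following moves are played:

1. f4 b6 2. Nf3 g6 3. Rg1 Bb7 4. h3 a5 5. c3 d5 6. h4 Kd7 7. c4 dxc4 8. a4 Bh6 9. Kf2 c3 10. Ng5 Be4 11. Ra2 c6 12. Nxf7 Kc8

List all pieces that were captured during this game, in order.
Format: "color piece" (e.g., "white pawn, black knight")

Tracking captures:
  dxc4: captured white pawn
  Nxf7: captured black pawn

white pawn, black pawn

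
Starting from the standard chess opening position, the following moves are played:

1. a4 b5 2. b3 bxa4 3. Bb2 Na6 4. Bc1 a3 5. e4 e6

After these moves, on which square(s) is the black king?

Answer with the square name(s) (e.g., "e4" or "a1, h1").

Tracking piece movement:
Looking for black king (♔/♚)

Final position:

  a b c d e f g h
  ─────────────────
8│♜ · ♝ ♛ ♚ ♝ ♞ ♜│8
7│♟ · ♟ ♟ · ♟ ♟ ♟│7
6│♞ · · · ♟ · · ·│6
5│· · · · · · · ·│5
4│· · · · ♙ · · ·│4
3│♟ ♙ · · · · · ·│3
2│· · ♙ ♙ · ♙ ♙ ♙│2
1│♖ ♘ ♗ ♕ ♔ ♗ ♘ ♖│1
  ─────────────────
  a b c d e f g h


e8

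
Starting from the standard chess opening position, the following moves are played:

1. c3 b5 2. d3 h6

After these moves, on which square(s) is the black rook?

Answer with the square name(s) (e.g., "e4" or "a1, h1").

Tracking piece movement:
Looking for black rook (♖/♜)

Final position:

  a b c d e f g h
  ─────────────────
8│♜ ♞ ♝ ♛ ♚ ♝ ♞ ♜│8
7│♟ · ♟ ♟ ♟ ♟ ♟ ·│7
6│· · · · · · · ♟│6
5│· ♟ · · · · · ·│5
4│· · · · · · · ·│4
3│· · ♙ ♙ · · · ·│3
2│♙ ♙ · · ♙ ♙ ♙ ♙│2
1│♖ ♘ ♗ ♕ ♔ ♗ ♘ ♖│1
  ─────────────────
  a b c d e f g h


a8, h8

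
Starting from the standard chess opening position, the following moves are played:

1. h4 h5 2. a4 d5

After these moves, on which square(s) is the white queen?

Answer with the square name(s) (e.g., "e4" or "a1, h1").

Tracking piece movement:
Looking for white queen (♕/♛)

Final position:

  a b c d e f g h
  ─────────────────
8│♜ ♞ ♝ ♛ ♚ ♝ ♞ ♜│8
7│♟ ♟ ♟ · ♟ ♟ ♟ ·│7
6│· · · · · · · ·│6
5│· · · ♟ · · · ♟│5
4│♙ · · · · · · ♙│4
3│· · · · · · · ·│3
2│· ♙ ♙ ♙ ♙ ♙ ♙ ·│2
1│♖ ♘ ♗ ♕ ♔ ♗ ♘ ♖│1
  ─────────────────
  a b c d e f g h


d1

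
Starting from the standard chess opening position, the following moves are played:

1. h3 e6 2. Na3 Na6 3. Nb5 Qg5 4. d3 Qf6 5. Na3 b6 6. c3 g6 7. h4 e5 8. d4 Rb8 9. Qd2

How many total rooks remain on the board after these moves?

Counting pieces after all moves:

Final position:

  a b c d e f g h
  ─────────────────
8│· ♜ ♝ · ♚ ♝ ♞ ♜│8
7│♟ · ♟ ♟ · ♟ · ♟│7
6│♞ ♟ · · · ♛ ♟ ·│6
5│· · · · ♟ · · ·│5
4│· · · ♙ · · · ♙│4
3│♘ · ♙ · · · · ·│3
2│♙ ♙ · ♕ ♙ ♙ ♙ ·│2
1│♖ · ♗ · ♔ ♗ ♘ ♖│1
  ─────────────────
  a b c d e f g h


4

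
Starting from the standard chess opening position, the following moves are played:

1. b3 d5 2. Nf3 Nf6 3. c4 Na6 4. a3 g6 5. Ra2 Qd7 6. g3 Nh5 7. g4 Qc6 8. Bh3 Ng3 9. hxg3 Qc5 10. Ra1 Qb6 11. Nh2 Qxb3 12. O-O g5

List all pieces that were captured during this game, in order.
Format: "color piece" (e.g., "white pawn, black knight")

Tracking captures:
  hxg3: captured black knight
  Qxb3: captured white pawn

black knight, white pawn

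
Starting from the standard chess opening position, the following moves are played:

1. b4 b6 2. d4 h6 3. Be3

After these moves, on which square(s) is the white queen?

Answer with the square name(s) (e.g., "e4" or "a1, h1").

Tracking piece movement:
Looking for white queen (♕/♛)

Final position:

  a b c d e f g h
  ─────────────────
8│♜ ♞ ♝ ♛ ♚ ♝ ♞ ♜│8
7│♟ · ♟ ♟ ♟ ♟ ♟ ·│7
6│· ♟ · · · · · ♟│6
5│· · · · · · · ·│5
4│· ♙ · ♙ · · · ·│4
3│· · · · ♗ · · ·│3
2│♙ · ♙ · ♙ ♙ ♙ ♙│2
1│♖ ♘ · ♕ ♔ ♗ ♘ ♖│1
  ─────────────────
  a b c d e f g h


d1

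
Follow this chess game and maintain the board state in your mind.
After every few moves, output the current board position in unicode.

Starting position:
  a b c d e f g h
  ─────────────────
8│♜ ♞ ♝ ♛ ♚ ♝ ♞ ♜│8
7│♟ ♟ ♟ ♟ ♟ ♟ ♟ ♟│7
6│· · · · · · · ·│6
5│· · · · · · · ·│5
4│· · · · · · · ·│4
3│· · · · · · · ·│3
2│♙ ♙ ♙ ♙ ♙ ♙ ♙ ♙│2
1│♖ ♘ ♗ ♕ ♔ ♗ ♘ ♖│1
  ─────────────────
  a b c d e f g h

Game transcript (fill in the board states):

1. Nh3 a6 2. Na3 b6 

  a b c d e f g h
  ─────────────────
8│♜ ♞ ♝ ♛ ♚ ♝ ♞ ♜│8
7│· · ♟ ♟ ♟ ♟ ♟ ♟│7
6│♟ ♟ · · · · · ·│6
5│· · · · · · · ·│5
4│· · · · · · · ·│4
3│♘ · · · · · · ♘│3
2│♙ ♙ ♙ ♙ ♙ ♙ ♙ ♙│2
1│♖ · ♗ ♕ ♔ ♗ · ♖│1
  ─────────────────
  a b c d e f g h

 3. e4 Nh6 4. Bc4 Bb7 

  a b c d e f g h
  ─────────────────
8│♜ ♞ · ♛ ♚ ♝ · ♜│8
7│· ♝ ♟ ♟ ♟ ♟ ♟ ♟│7
6│♟ ♟ · · · · · ♞│6
5│· · · · · · · ·│5
4│· · ♗ · ♙ · · ·│4
3│♘ · · · · · · ♘│3
2│♙ ♙ ♙ ♙ · ♙ ♙ ♙│2
1│♖ · ♗ ♕ ♔ · · ♖│1
  ─────────────────
  a b c d e f g h

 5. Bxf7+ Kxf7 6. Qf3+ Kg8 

  a b c d e f g h
  ─────────────────
8│♜ ♞ · ♛ · ♝ ♚ ♜│8
7│· ♝ ♟ ♟ ♟ · ♟ ♟│7
6│♟ ♟ · · · · · ♞│6
5│· · · · · · · ·│5
4│· · · · ♙ · · ·│4
3│♘ · · · · ♕ · ♘│3
2│♙ ♙ ♙ ♙ · ♙ ♙ ♙│2
1│♖ · ♗ · ♔ · · ♖│1
  ─────────────────
  a b c d e f g h

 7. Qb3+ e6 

  a b c d e f g h
  ─────────────────
8│♜ ♞ · ♛ · ♝ ♚ ♜│8
7│· ♝ ♟ ♟ · · ♟ ♟│7
6│♟ ♟ · · ♟ · · ♞│6
5│· · · · · · · ·│5
4│· · · · ♙ · · ·│4
3│♘ ♕ · · · · · ♘│3
2│♙ ♙ ♙ ♙ · ♙ ♙ ♙│2
1│♖ · ♗ · ♔ · · ♖│1
  ─────────────────
  a b c d e f g h


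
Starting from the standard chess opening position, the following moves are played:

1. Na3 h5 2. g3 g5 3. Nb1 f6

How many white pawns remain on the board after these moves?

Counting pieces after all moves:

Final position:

  a b c d e f g h
  ─────────────────
8│♜ ♞ ♝ ♛ ♚ ♝ ♞ ♜│8
7│♟ ♟ ♟ ♟ ♟ · · ·│7
6│· · · · · ♟ · ·│6
5│· · · · · · ♟ ♟│5
4│· · · · · · · ·│4
3│· · · · · · ♙ ·│3
2│♙ ♙ ♙ ♙ ♙ ♙ · ♙│2
1│♖ ♘ ♗ ♕ ♔ ♗ ♘ ♖│1
  ─────────────────
  a b c d e f g h


8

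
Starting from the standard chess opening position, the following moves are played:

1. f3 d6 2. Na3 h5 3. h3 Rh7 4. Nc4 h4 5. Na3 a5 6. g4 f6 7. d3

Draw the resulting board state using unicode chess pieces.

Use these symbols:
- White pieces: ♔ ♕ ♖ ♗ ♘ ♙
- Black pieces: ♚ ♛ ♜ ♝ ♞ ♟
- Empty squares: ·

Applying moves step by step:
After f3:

♜ ♞ ♝ ♛ ♚ ♝ ♞ ♜
♟ ♟ ♟ ♟ ♟ ♟ ♟ ♟
· · · · · · · ·
· · · · · · · ·
· · · · · · · ·
· · · · · ♙ · ·
♙ ♙ ♙ ♙ ♙ · ♙ ♙
♖ ♘ ♗ ♕ ♔ ♗ ♘ ♖


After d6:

♜ ♞ ♝ ♛ ♚ ♝ ♞ ♜
♟ ♟ ♟ · ♟ ♟ ♟ ♟
· · · ♟ · · · ·
· · · · · · · ·
· · · · · · · ·
· · · · · ♙ · ·
♙ ♙ ♙ ♙ ♙ · ♙ ♙
♖ ♘ ♗ ♕ ♔ ♗ ♘ ♖


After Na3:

♜ ♞ ♝ ♛ ♚ ♝ ♞ ♜
♟ ♟ ♟ · ♟ ♟ ♟ ♟
· · · ♟ · · · ·
· · · · · · · ·
· · · · · · · ·
♘ · · · · ♙ · ·
♙ ♙ ♙ ♙ ♙ · ♙ ♙
♖ · ♗ ♕ ♔ ♗ ♘ ♖


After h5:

♜ ♞ ♝ ♛ ♚ ♝ ♞ ♜
♟ ♟ ♟ · ♟ ♟ ♟ ·
· · · ♟ · · · ·
· · · · · · · ♟
· · · · · · · ·
♘ · · · · ♙ · ·
♙ ♙ ♙ ♙ ♙ · ♙ ♙
♖ · ♗ ♕ ♔ ♗ ♘ ♖


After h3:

♜ ♞ ♝ ♛ ♚ ♝ ♞ ♜
♟ ♟ ♟ · ♟ ♟ ♟ ·
· · · ♟ · · · ·
· · · · · · · ♟
· · · · · · · ·
♘ · · · · ♙ · ♙
♙ ♙ ♙ ♙ ♙ · ♙ ·
♖ · ♗ ♕ ♔ ♗ ♘ ♖


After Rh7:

♜ ♞ ♝ ♛ ♚ ♝ ♞ ·
♟ ♟ ♟ · ♟ ♟ ♟ ♜
· · · ♟ · · · ·
· · · · · · · ♟
· · · · · · · ·
♘ · · · · ♙ · ♙
♙ ♙ ♙ ♙ ♙ · ♙ ·
♖ · ♗ ♕ ♔ ♗ ♘ ♖


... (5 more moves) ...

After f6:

♜ ♞ ♝ ♛ ♚ ♝ ♞ ·
· ♟ ♟ · ♟ · ♟ ♜
· · · ♟ · ♟ · ·
♟ · · · · · · ·
· · · · · · ♙ ♟
♘ · · · · ♙ · ♙
♙ ♙ ♙ ♙ ♙ · · ·
♖ · ♗ ♕ ♔ ♗ ♘ ♖


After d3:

♜ ♞ ♝ ♛ ♚ ♝ ♞ ·
· ♟ ♟ · ♟ · ♟ ♜
· · · ♟ · ♟ · ·
♟ · · · · · · ·
· · · · · · ♙ ♟
♘ · · ♙ · ♙ · ♙
♙ ♙ ♙ · ♙ · · ·
♖ · ♗ ♕ ♔ ♗ ♘ ♖



  a b c d e f g h
  ─────────────────
8│♜ ♞ ♝ ♛ ♚ ♝ ♞ ·│8
7│· ♟ ♟ · ♟ · ♟ ♜│7
6│· · · ♟ · ♟ · ·│6
5│♟ · · · · · · ·│5
4│· · · · · · ♙ ♟│4
3│♘ · · ♙ · ♙ · ♙│3
2│♙ ♙ ♙ · ♙ · · ·│2
1│♖ · ♗ ♕ ♔ ♗ ♘ ♖│1
  ─────────────────
  a b c d e f g h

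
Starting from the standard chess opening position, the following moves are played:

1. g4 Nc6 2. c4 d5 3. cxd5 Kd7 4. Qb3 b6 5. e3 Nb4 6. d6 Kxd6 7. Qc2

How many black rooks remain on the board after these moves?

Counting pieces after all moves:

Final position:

  a b c d e f g h
  ─────────────────
8│♜ · ♝ ♛ · ♝ ♞ ♜│8
7│♟ · ♟ · ♟ ♟ ♟ ♟│7
6│· ♟ · ♚ · · · ·│6
5│· · · · · · · ·│5
4│· ♞ · · · · ♙ ·│4
3│· · · · ♙ · · ·│3
2│♙ ♙ ♕ ♙ · ♙ · ♙│2
1│♖ ♘ ♗ · ♔ ♗ ♘ ♖│1
  ─────────────────
  a b c d e f g h


2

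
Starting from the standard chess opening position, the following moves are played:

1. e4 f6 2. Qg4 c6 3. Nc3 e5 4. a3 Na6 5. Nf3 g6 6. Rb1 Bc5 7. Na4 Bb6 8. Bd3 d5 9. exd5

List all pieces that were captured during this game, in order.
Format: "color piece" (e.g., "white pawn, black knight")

Tracking captures:
  exd5: captured black pawn

black pawn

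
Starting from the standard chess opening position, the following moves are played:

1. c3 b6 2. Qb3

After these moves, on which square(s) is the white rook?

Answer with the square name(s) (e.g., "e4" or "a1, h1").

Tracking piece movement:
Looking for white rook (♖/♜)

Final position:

  a b c d e f g h
  ─────────────────
8│♜ ♞ ♝ ♛ ♚ ♝ ♞ ♜│8
7│♟ · ♟ ♟ ♟ ♟ ♟ ♟│7
6│· ♟ · · · · · ·│6
5│· · · · · · · ·│5
4│· · · · · · · ·│4
3│· ♕ ♙ · · · · ·│3
2│♙ ♙ · ♙ ♙ ♙ ♙ ♙│2
1│♖ ♘ ♗ · ♔ ♗ ♘ ♖│1
  ─────────────────
  a b c d e f g h


a1, h1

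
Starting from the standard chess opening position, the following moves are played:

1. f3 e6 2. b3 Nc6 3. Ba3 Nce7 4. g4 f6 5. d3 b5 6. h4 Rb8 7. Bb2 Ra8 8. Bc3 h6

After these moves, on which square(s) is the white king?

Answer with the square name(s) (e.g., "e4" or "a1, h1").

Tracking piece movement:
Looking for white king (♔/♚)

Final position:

  a b c d e f g h
  ─────────────────
8│♜ · ♝ ♛ ♚ ♝ ♞ ♜│8
7│♟ · ♟ ♟ ♞ · ♟ ·│7
6│· · · · ♟ ♟ · ♟│6
5│· ♟ · · · · · ·│5
4│· · · · · · ♙ ♙│4
3│· ♙ ♗ ♙ · ♙ · ·│3
2│♙ · ♙ · ♙ · · ·│2
1│♖ ♘ · ♕ ♔ ♗ ♘ ♖│1
  ─────────────────
  a b c d e f g h


e1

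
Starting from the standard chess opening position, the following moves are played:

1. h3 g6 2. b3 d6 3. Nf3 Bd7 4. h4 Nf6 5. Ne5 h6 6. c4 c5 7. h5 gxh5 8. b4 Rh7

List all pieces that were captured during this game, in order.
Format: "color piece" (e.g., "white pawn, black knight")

Tracking captures:
  gxh5: captured white pawn

white pawn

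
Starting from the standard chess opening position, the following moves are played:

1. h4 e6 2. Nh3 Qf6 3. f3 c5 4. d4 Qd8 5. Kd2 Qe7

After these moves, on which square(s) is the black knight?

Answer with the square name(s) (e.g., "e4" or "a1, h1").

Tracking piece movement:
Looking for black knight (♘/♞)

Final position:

  a b c d e f g h
  ─────────────────
8│♜ ♞ ♝ · ♚ ♝ ♞ ♜│8
7│♟ ♟ · ♟ ♛ ♟ ♟ ♟│7
6│· · · · ♟ · · ·│6
5│· · ♟ · · · · ·│5
4│· · · ♙ · · · ♙│4
3│· · · · · ♙ · ♘│3
2│♙ ♙ ♙ ♔ ♙ · ♙ ·│2
1│♖ ♘ ♗ ♕ · ♗ · ♖│1
  ─────────────────
  a b c d e f g h


b8, g8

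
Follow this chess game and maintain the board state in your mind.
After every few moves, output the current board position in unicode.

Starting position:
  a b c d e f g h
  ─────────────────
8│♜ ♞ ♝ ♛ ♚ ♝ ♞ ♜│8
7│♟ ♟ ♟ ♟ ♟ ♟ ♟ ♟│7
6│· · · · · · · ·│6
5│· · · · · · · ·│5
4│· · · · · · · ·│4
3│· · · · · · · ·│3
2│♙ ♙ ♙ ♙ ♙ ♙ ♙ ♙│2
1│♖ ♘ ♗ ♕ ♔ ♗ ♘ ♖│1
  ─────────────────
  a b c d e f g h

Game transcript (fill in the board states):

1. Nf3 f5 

  a b c d e f g h
  ─────────────────
8│♜ ♞ ♝ ♛ ♚ ♝ ♞ ♜│8
7│♟ ♟ ♟ ♟ ♟ · ♟ ♟│7
6│· · · · · · · ·│6
5│· · · · · ♟ · ·│5
4│· · · · · · · ·│4
3│· · · · · ♘ · ·│3
2│♙ ♙ ♙ ♙ ♙ ♙ ♙ ♙│2
1│♖ ♘ ♗ ♕ ♔ ♗ · ♖│1
  ─────────────────
  a b c d e f g h

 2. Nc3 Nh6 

  a b c d e f g h
  ─────────────────
8│♜ ♞ ♝ ♛ ♚ ♝ · ♜│8
7│♟ ♟ ♟ ♟ ♟ · ♟ ♟│7
6│· · · · · · · ♞│6
5│· · · · · ♟ · ·│5
4│· · · · · · · ·│4
3│· · ♘ · · ♘ · ·│3
2│♙ ♙ ♙ ♙ ♙ ♙ ♙ ♙│2
1│♖ · ♗ ♕ ♔ ♗ · ♖│1
  ─────────────────
  a b c d e f g h

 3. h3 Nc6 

  a b c d e f g h
  ─────────────────
8│♜ · ♝ ♛ ♚ ♝ · ♜│8
7│♟ ♟ ♟ ♟ ♟ · ♟ ♟│7
6│· · ♞ · · · · ♞│6
5│· · · · · ♟ · ·│5
4│· · · · · · · ·│4
3│· · ♘ · · ♘ · ♙│3
2│♙ ♙ ♙ ♙ ♙ ♙ ♙ ·│2
1│♖ · ♗ ♕ ♔ ♗ · ♖│1
  ─────────────────
  a b c d e f g h



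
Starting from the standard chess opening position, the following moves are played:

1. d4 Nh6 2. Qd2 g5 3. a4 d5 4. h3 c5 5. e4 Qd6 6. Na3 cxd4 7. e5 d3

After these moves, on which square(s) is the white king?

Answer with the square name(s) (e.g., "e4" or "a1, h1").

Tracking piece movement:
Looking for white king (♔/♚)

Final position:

  a b c d e f g h
  ─────────────────
8│♜ ♞ ♝ · ♚ ♝ · ♜│8
7│♟ ♟ · · ♟ ♟ · ♟│7
6│· · · ♛ · · · ♞│6
5│· · · ♟ ♙ · ♟ ·│5
4│♙ · · · · · · ·│4
3│♘ · · ♟ · · · ♙│3
2│· ♙ ♙ ♕ · ♙ ♙ ·│2
1│♖ · ♗ · ♔ ♗ ♘ ♖│1
  ─────────────────
  a b c d e f g h


e1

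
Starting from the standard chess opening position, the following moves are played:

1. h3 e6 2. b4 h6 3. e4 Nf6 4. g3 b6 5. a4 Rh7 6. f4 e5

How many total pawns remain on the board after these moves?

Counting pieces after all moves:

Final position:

  a b c d e f g h
  ─────────────────
8│♜ ♞ ♝ ♛ ♚ ♝ · ·│8
7│♟ · ♟ ♟ · ♟ ♟ ♜│7
6│· ♟ · · · ♞ · ♟│6
5│· · · · ♟ · · ·│5
4│♙ ♙ · · ♙ ♙ · ·│4
3│· · · · · · ♙ ♙│3
2│· · ♙ ♙ · · · ·│2
1│♖ ♘ ♗ ♕ ♔ ♗ ♘ ♖│1
  ─────────────────
  a b c d e f g h


16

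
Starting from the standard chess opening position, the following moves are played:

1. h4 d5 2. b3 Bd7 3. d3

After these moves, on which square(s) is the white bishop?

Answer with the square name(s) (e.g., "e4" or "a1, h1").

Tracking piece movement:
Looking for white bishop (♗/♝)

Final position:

  a b c d e f g h
  ─────────────────
8│♜ ♞ · ♛ ♚ ♝ ♞ ♜│8
7│♟ ♟ ♟ ♝ ♟ ♟ ♟ ♟│7
6│· · · · · · · ·│6
5│· · · ♟ · · · ·│5
4│· · · · · · · ♙│4
3│· ♙ · ♙ · · · ·│3
2│♙ · ♙ · ♙ ♙ ♙ ·│2
1│♖ ♘ ♗ ♕ ♔ ♗ ♘ ♖│1
  ─────────────────
  a b c d e f g h


c1, f1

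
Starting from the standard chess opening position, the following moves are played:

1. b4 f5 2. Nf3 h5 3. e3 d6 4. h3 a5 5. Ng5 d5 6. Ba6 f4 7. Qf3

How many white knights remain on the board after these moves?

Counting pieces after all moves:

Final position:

  a b c d e f g h
  ─────────────────
8│♜ ♞ ♝ ♛ ♚ ♝ ♞ ♜│8
7│· ♟ ♟ · ♟ · ♟ ·│7
6│♗ · · · · · · ·│6
5│♟ · · ♟ · · ♘ ♟│5
4│· ♙ · · · ♟ · ·│4
3│· · · · ♙ ♕ · ♙│3
2│♙ · ♙ ♙ · ♙ ♙ ·│2
1│♖ ♘ ♗ · ♔ · · ♖│1
  ─────────────────
  a b c d e f g h


2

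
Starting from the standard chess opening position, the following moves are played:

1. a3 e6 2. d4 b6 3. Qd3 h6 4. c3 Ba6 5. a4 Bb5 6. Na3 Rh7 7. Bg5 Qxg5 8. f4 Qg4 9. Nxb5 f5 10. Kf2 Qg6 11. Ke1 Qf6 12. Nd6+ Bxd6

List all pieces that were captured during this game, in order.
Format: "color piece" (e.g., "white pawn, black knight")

Tracking captures:
  Qxg5: captured white bishop
  Nxb5: captured black bishop
  Bxd6: captured white knight

white bishop, black bishop, white knight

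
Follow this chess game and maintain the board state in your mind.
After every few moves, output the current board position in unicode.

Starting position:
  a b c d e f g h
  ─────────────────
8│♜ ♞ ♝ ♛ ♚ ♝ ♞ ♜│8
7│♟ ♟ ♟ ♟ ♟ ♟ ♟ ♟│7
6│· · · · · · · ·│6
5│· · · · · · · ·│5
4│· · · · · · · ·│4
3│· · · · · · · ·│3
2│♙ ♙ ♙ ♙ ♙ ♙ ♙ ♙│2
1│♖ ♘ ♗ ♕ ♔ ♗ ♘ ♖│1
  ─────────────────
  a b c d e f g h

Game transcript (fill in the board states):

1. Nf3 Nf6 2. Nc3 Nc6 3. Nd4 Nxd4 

  a b c d e f g h
  ─────────────────
8│♜ · ♝ ♛ ♚ ♝ · ♜│8
7│♟ ♟ ♟ ♟ ♟ ♟ ♟ ♟│7
6│· · · · · ♞ · ·│6
5│· · · · · · · ·│5
4│· · · ♞ · · · ·│4
3│· · ♘ · · · · ·│3
2│♙ ♙ ♙ ♙ ♙ ♙ ♙ ♙│2
1│♖ · ♗ ♕ ♔ ♗ · ♖│1
  ─────────────────
  a b c d e f g h

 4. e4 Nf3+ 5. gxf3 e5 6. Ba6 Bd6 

  a b c d e f g h
  ─────────────────
8│♜ · ♝ ♛ ♚ · · ♜│8
7│♟ ♟ ♟ ♟ · ♟ ♟ ♟│7
6│♗ · · ♝ · ♞ · ·│6
5│· · · · ♟ · · ·│5
4│· · · · ♙ · · ·│4
3│· · ♘ · · ♙ · ·│3
2│♙ ♙ ♙ ♙ · ♙ · ♙│2
1│♖ · ♗ ♕ ♔ · · ♖│1
  ─────────────────
  a b c d e f g h

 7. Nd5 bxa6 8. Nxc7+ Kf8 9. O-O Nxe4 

  a b c d e f g h
  ─────────────────
8│♜ · ♝ ♛ · ♚ · ♜│8
7│♟ · ♘ ♟ · ♟ ♟ ♟│7
6│♟ · · ♝ · · · ·│6
5│· · · · ♟ · · ·│5
4│· · · · ♞ · · ·│4
3│· · · · · ♙ · ·│3
2│♙ ♙ ♙ ♙ · ♙ · ♙│2
1│♖ · ♗ ♕ · ♖ ♔ ·│1
  ─────────────────
  a b c d e f g h

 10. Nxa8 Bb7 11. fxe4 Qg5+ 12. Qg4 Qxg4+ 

  a b c d e f g h
  ─────────────────
8│♘ · · · · ♚ · ♜│8
7│♟ ♝ · ♟ · ♟ ♟ ♟│7
6│♟ · · ♝ · · · ·│6
5│· · · · ♟ · · ·│5
4│· · · · ♙ · ♛ ·│4
3│· · · · · · · ·│3
2│♙ ♙ ♙ ♙ · ♙ · ♙│2
1│♖ · ♗ · · ♖ ♔ ·│1
  ─────────────────
  a b c d e f g h

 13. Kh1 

  a b c d e f g h
  ─────────────────
8│♘ · · · · ♚ · ♜│8
7│♟ ♝ · ♟ · ♟ ♟ ♟│7
6│♟ · · ♝ · · · ·│6
5│· · · · ♟ · · ·│5
4│· · · · ♙ · ♛ ·│4
3│· · · · · · · ·│3
2│♙ ♙ ♙ ♙ · ♙ · ♙│2
1│♖ · ♗ · · ♖ · ♔│1
  ─────────────────
  a b c d e f g h


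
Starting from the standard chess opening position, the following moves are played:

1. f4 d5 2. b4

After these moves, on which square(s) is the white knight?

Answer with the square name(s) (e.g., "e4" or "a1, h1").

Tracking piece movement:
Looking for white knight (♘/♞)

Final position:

  a b c d e f g h
  ─────────────────
8│♜ ♞ ♝ ♛ ♚ ♝ ♞ ♜│8
7│♟ ♟ ♟ · ♟ ♟ ♟ ♟│7
6│· · · · · · · ·│6
5│· · · ♟ · · · ·│5
4│· ♙ · · · ♙ · ·│4
3│· · · · · · · ·│3
2│♙ · ♙ ♙ ♙ · ♙ ♙│2
1│♖ ♘ ♗ ♕ ♔ ♗ ♘ ♖│1
  ─────────────────
  a b c d e f g h


b1, g1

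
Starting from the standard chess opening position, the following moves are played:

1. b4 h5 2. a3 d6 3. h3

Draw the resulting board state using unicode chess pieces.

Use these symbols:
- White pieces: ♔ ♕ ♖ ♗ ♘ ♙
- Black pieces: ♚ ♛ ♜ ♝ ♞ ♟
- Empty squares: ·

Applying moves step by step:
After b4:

♜ ♞ ♝ ♛ ♚ ♝ ♞ ♜
♟ ♟ ♟ ♟ ♟ ♟ ♟ ♟
· · · · · · · ·
· · · · · · · ·
· ♙ · · · · · ·
· · · · · · · ·
♙ · ♙ ♙ ♙ ♙ ♙ ♙
♖ ♘ ♗ ♕ ♔ ♗ ♘ ♖


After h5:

♜ ♞ ♝ ♛ ♚ ♝ ♞ ♜
♟ ♟ ♟ ♟ ♟ ♟ ♟ ·
· · · · · · · ·
· · · · · · · ♟
· ♙ · · · · · ·
· · · · · · · ·
♙ · ♙ ♙ ♙ ♙ ♙ ♙
♖ ♘ ♗ ♕ ♔ ♗ ♘ ♖


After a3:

♜ ♞ ♝ ♛ ♚ ♝ ♞ ♜
♟ ♟ ♟ ♟ ♟ ♟ ♟ ·
· · · · · · · ·
· · · · · · · ♟
· ♙ · · · · · ·
♙ · · · · · · ·
· · ♙ ♙ ♙ ♙ ♙ ♙
♖ ♘ ♗ ♕ ♔ ♗ ♘ ♖


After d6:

♜ ♞ ♝ ♛ ♚ ♝ ♞ ♜
♟ ♟ ♟ · ♟ ♟ ♟ ·
· · · ♟ · · · ·
· · · · · · · ♟
· ♙ · · · · · ·
♙ · · · · · · ·
· · ♙ ♙ ♙ ♙ ♙ ♙
♖ ♘ ♗ ♕ ♔ ♗ ♘ ♖


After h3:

♜ ♞ ♝ ♛ ♚ ♝ ♞ ♜
♟ ♟ ♟ · ♟ ♟ ♟ ·
· · · ♟ · · · ·
· · · · · · · ♟
· ♙ · · · · · ·
♙ · · · · · · ♙
· · ♙ ♙ ♙ ♙ ♙ ·
♖ ♘ ♗ ♕ ♔ ♗ ♘ ♖



  a b c d e f g h
  ─────────────────
8│♜ ♞ ♝ ♛ ♚ ♝ ♞ ♜│8
7│♟ ♟ ♟ · ♟ ♟ ♟ ·│7
6│· · · ♟ · · · ·│6
5│· · · · · · · ♟│5
4│· ♙ · · · · · ·│4
3│♙ · · · · · · ♙│3
2│· · ♙ ♙ ♙ ♙ ♙ ·│2
1│♖ ♘ ♗ ♕ ♔ ♗ ♘ ♖│1
  ─────────────────
  a b c d e f g h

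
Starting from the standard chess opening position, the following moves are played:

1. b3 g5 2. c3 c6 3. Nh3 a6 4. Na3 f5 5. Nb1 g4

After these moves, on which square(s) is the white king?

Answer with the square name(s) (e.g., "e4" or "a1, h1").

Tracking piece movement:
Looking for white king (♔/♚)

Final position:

  a b c d e f g h
  ─────────────────
8│♜ ♞ ♝ ♛ ♚ ♝ ♞ ♜│8
7│· ♟ · ♟ ♟ · · ♟│7
6│♟ · ♟ · · · · ·│6
5│· · · · · ♟ · ·│5
4│· · · · · · ♟ ·│4
3│· ♙ ♙ · · · · ♘│3
2│♙ · · ♙ ♙ ♙ ♙ ♙│2
1│♖ ♘ ♗ ♕ ♔ ♗ · ♖│1
  ─────────────────
  a b c d e f g h


e1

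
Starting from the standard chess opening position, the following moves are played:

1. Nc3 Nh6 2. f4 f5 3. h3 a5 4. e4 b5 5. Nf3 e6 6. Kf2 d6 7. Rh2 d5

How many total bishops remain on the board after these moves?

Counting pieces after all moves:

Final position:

  a b c d e f g h
  ─────────────────
8│♜ ♞ ♝ ♛ ♚ ♝ · ♜│8
7│· · ♟ · · · ♟ ♟│7
6│· · · · ♟ · · ♞│6
5│♟ ♟ · ♟ · ♟ · ·│5
4│· · · · ♙ ♙ · ·│4
3│· · ♘ · · ♘ · ♙│3
2│♙ ♙ ♙ ♙ · ♔ ♙ ♖│2
1│♖ · ♗ ♕ · ♗ · ·│1
  ─────────────────
  a b c d e f g h


4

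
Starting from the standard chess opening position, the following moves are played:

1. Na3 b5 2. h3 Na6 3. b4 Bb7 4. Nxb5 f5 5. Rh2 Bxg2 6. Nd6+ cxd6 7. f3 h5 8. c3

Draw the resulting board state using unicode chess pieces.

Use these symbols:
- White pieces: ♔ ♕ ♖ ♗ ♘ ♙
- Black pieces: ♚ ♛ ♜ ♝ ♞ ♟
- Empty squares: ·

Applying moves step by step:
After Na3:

♜ ♞ ♝ ♛ ♚ ♝ ♞ ♜
♟ ♟ ♟ ♟ ♟ ♟ ♟ ♟
· · · · · · · ·
· · · · · · · ·
· · · · · · · ·
♘ · · · · · · ·
♙ ♙ ♙ ♙ ♙ ♙ ♙ ♙
♖ · ♗ ♕ ♔ ♗ ♘ ♖


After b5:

♜ ♞ ♝ ♛ ♚ ♝ ♞ ♜
♟ · ♟ ♟ ♟ ♟ ♟ ♟
· · · · · · · ·
· ♟ · · · · · ·
· · · · · · · ·
♘ · · · · · · ·
♙ ♙ ♙ ♙ ♙ ♙ ♙ ♙
♖ · ♗ ♕ ♔ ♗ ♘ ♖


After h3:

♜ ♞ ♝ ♛ ♚ ♝ ♞ ♜
♟ · ♟ ♟ ♟ ♟ ♟ ♟
· · · · · · · ·
· ♟ · · · · · ·
· · · · · · · ·
♘ · · · · · · ♙
♙ ♙ ♙ ♙ ♙ ♙ ♙ ·
♖ · ♗ ♕ ♔ ♗ ♘ ♖


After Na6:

♜ · ♝ ♛ ♚ ♝ ♞ ♜
♟ · ♟ ♟ ♟ ♟ ♟ ♟
♞ · · · · · · ·
· ♟ · · · · · ·
· · · · · · · ·
♘ · · · · · · ♙
♙ ♙ ♙ ♙ ♙ ♙ ♙ ·
♖ · ♗ ♕ ♔ ♗ ♘ ♖


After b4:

♜ · ♝ ♛ ♚ ♝ ♞ ♜
♟ · ♟ ♟ ♟ ♟ ♟ ♟
♞ · · · · · · ·
· ♟ · · · · · ·
· ♙ · · · · · ·
♘ · · · · · · ♙
♙ · ♙ ♙ ♙ ♙ ♙ ·
♖ · ♗ ♕ ♔ ♗ ♘ ♖


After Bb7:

♜ · · ♛ ♚ ♝ ♞ ♜
♟ ♝ ♟ ♟ ♟ ♟ ♟ ♟
♞ · · · · · · ·
· ♟ · · · · · ·
· ♙ · · · · · ·
♘ · · · · · · ♙
♙ · ♙ ♙ ♙ ♙ ♙ ·
♖ · ♗ ♕ ♔ ♗ ♘ ♖


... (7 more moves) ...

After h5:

♜ · · ♛ ♚ ♝ ♞ ♜
♟ · · ♟ ♟ · ♟ ·
♞ · · ♟ · · · ·
· · · · · ♟ · ♟
· ♙ · · · · · ·
· · · · · ♙ · ♙
♙ · ♙ ♙ ♙ · ♝ ♖
♖ · ♗ ♕ ♔ ♗ ♘ ·


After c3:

♜ · · ♛ ♚ ♝ ♞ ♜
♟ · · ♟ ♟ · ♟ ·
♞ · · ♟ · · · ·
· · · · · ♟ · ♟
· ♙ · · · · · ·
· · ♙ · · ♙ · ♙
♙ · · ♙ ♙ · ♝ ♖
♖ · ♗ ♕ ♔ ♗ ♘ ·



  a b c d e f g h
  ─────────────────
8│♜ · · ♛ ♚ ♝ ♞ ♜│8
7│♟ · · ♟ ♟ · ♟ ·│7
6│♞ · · ♟ · · · ·│6
5│· · · · · ♟ · ♟│5
4│· ♙ · · · · · ·│4
3│· · ♙ · · ♙ · ♙│3
2│♙ · · ♙ ♙ · ♝ ♖│2
1│♖ · ♗ ♕ ♔ ♗ ♘ ·│1
  ─────────────────
  a b c d e f g h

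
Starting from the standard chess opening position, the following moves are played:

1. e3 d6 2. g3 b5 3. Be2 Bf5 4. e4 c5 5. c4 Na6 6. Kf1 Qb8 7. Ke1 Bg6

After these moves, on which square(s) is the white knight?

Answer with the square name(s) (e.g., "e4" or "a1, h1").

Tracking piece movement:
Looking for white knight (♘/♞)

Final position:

  a b c d e f g h
  ─────────────────
8│♜ ♛ · · ♚ ♝ ♞ ♜│8
7│♟ · · · ♟ ♟ ♟ ♟│7
6│♞ · · ♟ · · ♝ ·│6
5│· ♟ ♟ · · · · ·│5
4│· · ♙ · ♙ · · ·│4
3│· · · · · · ♙ ·│3
2│♙ ♙ · ♙ ♗ ♙ · ♙│2
1│♖ ♘ ♗ ♕ ♔ · ♘ ♖│1
  ─────────────────
  a b c d e f g h


b1, g1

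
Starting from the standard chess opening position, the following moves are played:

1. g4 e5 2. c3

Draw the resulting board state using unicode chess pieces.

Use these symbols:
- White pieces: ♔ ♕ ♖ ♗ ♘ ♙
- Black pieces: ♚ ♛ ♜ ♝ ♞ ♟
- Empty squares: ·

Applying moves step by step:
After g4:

♜ ♞ ♝ ♛ ♚ ♝ ♞ ♜
♟ ♟ ♟ ♟ ♟ ♟ ♟ ♟
· · · · · · · ·
· · · · · · · ·
· · · · · · ♙ ·
· · · · · · · ·
♙ ♙ ♙ ♙ ♙ ♙ · ♙
♖ ♘ ♗ ♕ ♔ ♗ ♘ ♖


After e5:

♜ ♞ ♝ ♛ ♚ ♝ ♞ ♜
♟ ♟ ♟ ♟ · ♟ ♟ ♟
· · · · · · · ·
· · · · ♟ · · ·
· · · · · · ♙ ·
· · · · · · · ·
♙ ♙ ♙ ♙ ♙ ♙ · ♙
♖ ♘ ♗ ♕ ♔ ♗ ♘ ♖


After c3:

♜ ♞ ♝ ♛ ♚ ♝ ♞ ♜
♟ ♟ ♟ ♟ · ♟ ♟ ♟
· · · · · · · ·
· · · · ♟ · · ·
· · · · · · ♙ ·
· · ♙ · · · · ·
♙ ♙ · ♙ ♙ ♙ · ♙
♖ ♘ ♗ ♕ ♔ ♗ ♘ ♖



  a b c d e f g h
  ─────────────────
8│♜ ♞ ♝ ♛ ♚ ♝ ♞ ♜│8
7│♟ ♟ ♟ ♟ · ♟ ♟ ♟│7
6│· · · · · · · ·│6
5│· · · · ♟ · · ·│5
4│· · · · · · ♙ ·│4
3│· · ♙ · · · · ·│3
2│♙ ♙ · ♙ ♙ ♙ · ♙│2
1│♖ ♘ ♗ ♕ ♔ ♗ ♘ ♖│1
  ─────────────────
  a b c d e f g h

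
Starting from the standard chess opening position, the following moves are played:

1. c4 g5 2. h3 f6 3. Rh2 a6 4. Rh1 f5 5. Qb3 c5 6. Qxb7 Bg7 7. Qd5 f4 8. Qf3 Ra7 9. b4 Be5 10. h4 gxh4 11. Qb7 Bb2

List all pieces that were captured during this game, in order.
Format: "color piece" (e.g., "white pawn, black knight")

Tracking captures:
  Qxb7: captured black pawn
  gxh4: captured white pawn

black pawn, white pawn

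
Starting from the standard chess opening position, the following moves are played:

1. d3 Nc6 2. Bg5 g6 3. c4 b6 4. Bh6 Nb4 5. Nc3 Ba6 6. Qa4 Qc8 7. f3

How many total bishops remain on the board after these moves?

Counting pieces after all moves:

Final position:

  a b c d e f g h
  ─────────────────
8│♜ · ♛ · ♚ ♝ ♞ ♜│8
7│♟ · ♟ ♟ ♟ ♟ · ♟│7
6│♝ ♟ · · · · ♟ ♗│6
5│· · · · · · · ·│5
4│♕ ♞ ♙ · · · · ·│4
3│· · ♘ ♙ · ♙ · ·│3
2│♙ ♙ · · ♙ · ♙ ♙│2
1│♖ · · · ♔ ♗ ♘ ♖│1
  ─────────────────
  a b c d e f g h


4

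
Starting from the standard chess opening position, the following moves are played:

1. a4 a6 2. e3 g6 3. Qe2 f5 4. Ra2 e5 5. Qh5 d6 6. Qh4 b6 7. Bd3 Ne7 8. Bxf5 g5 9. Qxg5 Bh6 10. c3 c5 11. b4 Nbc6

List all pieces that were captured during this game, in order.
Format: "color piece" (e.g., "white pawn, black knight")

Tracking captures:
  Bxf5: captured black pawn
  Qxg5: captured black pawn

black pawn, black pawn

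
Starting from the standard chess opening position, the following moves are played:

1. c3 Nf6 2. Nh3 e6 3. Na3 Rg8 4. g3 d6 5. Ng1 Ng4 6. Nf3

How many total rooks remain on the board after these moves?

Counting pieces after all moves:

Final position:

  a b c d e f g h
  ─────────────────
8│♜ ♞ ♝ ♛ ♚ ♝ ♜ ·│8
7│♟ ♟ ♟ · · ♟ ♟ ♟│7
6│· · · ♟ ♟ · · ·│6
5│· · · · · · · ·│5
4│· · · · · · ♞ ·│4
3│♘ · ♙ · · ♘ ♙ ·│3
2│♙ ♙ · ♙ ♙ ♙ · ♙│2
1│♖ · ♗ ♕ ♔ ♗ · ♖│1
  ─────────────────
  a b c d e f g h


4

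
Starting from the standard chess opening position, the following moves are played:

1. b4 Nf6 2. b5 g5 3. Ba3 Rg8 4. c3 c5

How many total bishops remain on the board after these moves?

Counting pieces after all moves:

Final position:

  a b c d e f g h
  ─────────────────
8│♜ ♞ ♝ ♛ ♚ ♝ ♜ ·│8
7│♟ ♟ · ♟ ♟ ♟ · ♟│7
6│· · · · · ♞ · ·│6
5│· ♙ ♟ · · · ♟ ·│5
4│· · · · · · · ·│4
3│♗ · ♙ · · · · ·│3
2│♙ · · ♙ ♙ ♙ ♙ ♙│2
1│♖ ♘ · ♕ ♔ ♗ ♘ ♖│1
  ─────────────────
  a b c d e f g h


4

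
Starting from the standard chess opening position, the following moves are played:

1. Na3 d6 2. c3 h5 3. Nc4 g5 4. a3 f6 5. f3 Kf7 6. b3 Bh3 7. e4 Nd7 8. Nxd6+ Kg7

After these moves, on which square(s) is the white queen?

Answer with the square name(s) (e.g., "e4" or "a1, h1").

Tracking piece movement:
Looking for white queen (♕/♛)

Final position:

  a b c d e f g h
  ─────────────────
8│♜ · · ♛ · ♝ ♞ ♜│8
7│♟ ♟ ♟ ♞ ♟ · ♚ ·│7
6│· · · ♘ · ♟ · ·│6
5│· · · · · · ♟ ♟│5
4│· · · · ♙ · · ·│4
3│♙ ♙ ♙ · · ♙ · ♝│3
2│· · · ♙ · · ♙ ♙│2
1│♖ · ♗ ♕ ♔ ♗ ♘ ♖│1
  ─────────────────
  a b c d e f g h


d1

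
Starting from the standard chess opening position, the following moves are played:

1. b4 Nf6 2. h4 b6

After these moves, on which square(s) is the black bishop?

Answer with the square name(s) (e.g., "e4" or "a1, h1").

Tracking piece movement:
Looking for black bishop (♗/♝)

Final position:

  a b c d e f g h
  ─────────────────
8│♜ ♞ ♝ ♛ ♚ ♝ · ♜│8
7│♟ · ♟ ♟ ♟ ♟ ♟ ♟│7
6│· ♟ · · · ♞ · ·│6
5│· · · · · · · ·│5
4│· ♙ · · · · · ♙│4
3│· · · · · · · ·│3
2│♙ · ♙ ♙ ♙ ♙ ♙ ·│2
1│♖ ♘ ♗ ♕ ♔ ♗ ♘ ♖│1
  ─────────────────
  a b c d e f g h


c8, f8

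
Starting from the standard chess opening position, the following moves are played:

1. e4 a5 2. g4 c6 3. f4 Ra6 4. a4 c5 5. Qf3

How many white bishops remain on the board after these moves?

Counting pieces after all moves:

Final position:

  a b c d e f g h
  ─────────────────
8│· ♞ ♝ ♛ ♚ ♝ ♞ ♜│8
7│· ♟ · ♟ ♟ ♟ ♟ ♟│7
6│♜ · · · · · · ·│6
5│♟ · ♟ · · · · ·│5
4│♙ · · · ♙ ♙ ♙ ·│4
3│· · · · · ♕ · ·│3
2│· ♙ ♙ ♙ · · · ♙│2
1│♖ ♘ ♗ · ♔ ♗ ♘ ♖│1
  ─────────────────
  a b c d e f g h


2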